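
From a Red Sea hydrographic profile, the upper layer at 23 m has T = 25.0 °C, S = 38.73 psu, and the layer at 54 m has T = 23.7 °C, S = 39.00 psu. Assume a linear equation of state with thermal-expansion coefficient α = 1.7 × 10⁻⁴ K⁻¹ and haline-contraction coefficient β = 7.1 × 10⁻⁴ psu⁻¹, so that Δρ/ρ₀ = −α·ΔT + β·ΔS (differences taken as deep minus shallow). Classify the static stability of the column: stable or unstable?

ΔT = 23.7 − 25.0 = -1.3 K and ΔS = 39.00 − 38.73 = +0.27 psu (deep − shallow).
−αΔT = 2.21 × 10⁻⁴; βΔS = 1.917 × 10⁻⁴; sum Δρ/ρ₀ = 4.127 × 10⁻⁴.
Δρ/ρ₀ > 0, so Δρ > 0: deeper water is denser → statically stable.

stable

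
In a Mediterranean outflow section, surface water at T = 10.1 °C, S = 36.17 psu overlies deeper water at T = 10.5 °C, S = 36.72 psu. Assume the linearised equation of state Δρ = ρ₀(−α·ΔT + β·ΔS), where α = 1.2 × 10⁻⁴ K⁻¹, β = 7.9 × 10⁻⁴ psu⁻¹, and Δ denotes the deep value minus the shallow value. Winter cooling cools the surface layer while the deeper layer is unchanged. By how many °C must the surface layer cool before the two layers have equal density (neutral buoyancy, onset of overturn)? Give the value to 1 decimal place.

Neutral buoyancy requires Δρ = 0, i.e. −α(T_deep − T_surf′) + β(S_deep − S_surf) = 0.
T_surf′ = T_deep − (β/α)·ΔS = 10.5 − (7.9 × 10⁻⁴/1.2 × 10⁻⁴)·(+0.55) = 6.879 °C.
Cooling required: 10.1 − (6.879) = 3.221 °C.

3.2 °C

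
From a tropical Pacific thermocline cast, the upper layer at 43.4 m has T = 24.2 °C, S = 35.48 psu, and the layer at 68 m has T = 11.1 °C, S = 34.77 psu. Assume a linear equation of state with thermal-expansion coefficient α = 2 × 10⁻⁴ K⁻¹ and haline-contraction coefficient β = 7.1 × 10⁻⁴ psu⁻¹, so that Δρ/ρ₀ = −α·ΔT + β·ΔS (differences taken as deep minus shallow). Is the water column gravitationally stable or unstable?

stable

ΔT = 11.1 − 24.2 = -13.1 K and ΔS = 34.77 − 35.48 = -0.71 psu (deep − shallow).
−αΔT = 2.62 × 10⁻³; βΔS = -5.041 × 10⁻⁴; sum Δρ/ρ₀ = 2.1159 × 10⁻³.
Δρ/ρ₀ > 0, so Δρ > 0: deeper water is denser → statically stable.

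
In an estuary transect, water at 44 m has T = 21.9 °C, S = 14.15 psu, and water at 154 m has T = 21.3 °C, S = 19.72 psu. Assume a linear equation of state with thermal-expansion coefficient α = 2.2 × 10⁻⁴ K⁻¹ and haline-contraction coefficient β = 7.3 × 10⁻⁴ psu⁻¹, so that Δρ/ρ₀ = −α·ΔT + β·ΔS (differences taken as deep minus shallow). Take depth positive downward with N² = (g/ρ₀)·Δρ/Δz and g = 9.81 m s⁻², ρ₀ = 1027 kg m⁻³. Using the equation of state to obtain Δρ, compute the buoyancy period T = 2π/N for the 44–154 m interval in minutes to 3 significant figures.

5.41 min

ΔT = -0.6 K, ΔS = +5.57 psu (deep − shallow).
Δρ/ρ₀ = −αΔT + βΔS = 1.32 × 10⁻⁴ + 4.0661 × 10⁻³ = 4.1981 × 10⁻³, so Δρ ≈ 4.311 kg m⁻³.
N² = (g/ρ₀)·Δρ/Δz = g·(Δρ/ρ₀)/Δz = 9.81 × 4.1981 × 10⁻³ / 110 = 3.7439 × 10⁻⁴ s⁻².
N = √(3.7439 × 10⁻⁴) = 0.019349 rad s⁻¹ → T = 2π/N = 324.73 s = 5.4122 min ≈ 5.41 min.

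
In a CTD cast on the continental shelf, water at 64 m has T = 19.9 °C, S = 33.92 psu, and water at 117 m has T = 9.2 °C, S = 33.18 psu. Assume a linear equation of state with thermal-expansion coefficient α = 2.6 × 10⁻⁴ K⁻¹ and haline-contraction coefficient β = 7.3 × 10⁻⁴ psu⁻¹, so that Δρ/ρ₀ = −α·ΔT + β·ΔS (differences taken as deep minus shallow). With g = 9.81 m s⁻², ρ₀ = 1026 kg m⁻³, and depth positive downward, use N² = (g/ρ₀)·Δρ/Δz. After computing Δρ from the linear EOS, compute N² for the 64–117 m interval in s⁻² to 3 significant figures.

4.15 × 10⁻⁴ s⁻²

ΔT = -10.7 K, ΔS = -0.74 psu (deep − shallow).
Δρ/ρ₀ = −αΔT + βΔS = 2.782 × 10⁻³ − 5.402 × 10⁻⁴ = 2.2418 × 10⁻³, so Δρ ≈ 2.300 kg m⁻³.
N² = (g/ρ₀)·Δρ/Δz = g·(Δρ/ρ₀)/Δz = 9.81 × 2.2418 × 10⁻³ / 53 = 4.1494 × 10⁻⁴ s⁻² ≈ 4.15 × 10⁻⁴ s⁻².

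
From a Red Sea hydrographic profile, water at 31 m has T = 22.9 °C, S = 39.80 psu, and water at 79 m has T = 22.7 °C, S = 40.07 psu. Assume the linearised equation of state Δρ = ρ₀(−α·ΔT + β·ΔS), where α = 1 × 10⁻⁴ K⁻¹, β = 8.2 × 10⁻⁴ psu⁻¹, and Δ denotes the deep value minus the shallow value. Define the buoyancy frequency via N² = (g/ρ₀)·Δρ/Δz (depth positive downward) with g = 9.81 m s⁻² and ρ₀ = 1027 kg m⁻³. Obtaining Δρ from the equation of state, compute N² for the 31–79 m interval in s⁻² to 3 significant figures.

ΔT = -0.2 K, ΔS = +0.27 psu (deep − shallow).
Δρ/ρ₀ = −αΔT + βΔS = 2.00 × 10⁻⁵ + 2.214 × 10⁻⁴ = 2.414 × 10⁻⁴, so Δρ ≈ 0.2479 kg m⁻³.
N² = (g/ρ₀)·Δρ/Δz = g·(Δρ/ρ₀)/Δz = 9.81 × 2.414 × 10⁻⁴ / 48 = 4.9336 × 10⁻⁵ s⁻² ≈ 4.93 × 10⁻⁵ s⁻².

4.93 × 10⁻⁵ s⁻²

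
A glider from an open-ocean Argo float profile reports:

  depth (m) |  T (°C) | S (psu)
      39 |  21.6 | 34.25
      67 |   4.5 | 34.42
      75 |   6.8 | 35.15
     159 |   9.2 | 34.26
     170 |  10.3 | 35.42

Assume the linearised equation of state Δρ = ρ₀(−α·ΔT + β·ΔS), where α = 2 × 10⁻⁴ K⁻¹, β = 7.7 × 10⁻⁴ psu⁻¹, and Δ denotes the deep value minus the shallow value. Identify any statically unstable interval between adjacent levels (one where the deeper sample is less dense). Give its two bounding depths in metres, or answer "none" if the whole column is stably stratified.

75–159 m

Evaluate Δρ/ρ₀ = −αΔT + βΔS across each adjacent pair:
  39–67 m: −αΔT+βΔS = −(2 × 10⁻⁴)(-17.1)+(7.7 × 10⁻⁴)(+0.17) = 3.6 × 10⁻³ → stable
  67–75 m: −αΔT+βΔS = −(2 × 10⁻⁴)(+2.3)+(7.7 × 10⁻⁴)(+0.73) = 1.0 × 10⁻⁴ → stable
  75–159 m: −αΔT+βΔS = −(2 × 10⁻⁴)(+2.4)+(7.7 × 10⁻⁴)(-0.89) = -1.2 × 10⁻³ → UNSTABLE
  159–170 m: −αΔT+βΔS = −(2 × 10⁻⁴)(+1.1)+(7.7 × 10⁻⁴)(+1.16) = 6.7 × 10⁻⁴ → stable
The 75–159 m interval has Δρ < 0: lighter water underlies denser water.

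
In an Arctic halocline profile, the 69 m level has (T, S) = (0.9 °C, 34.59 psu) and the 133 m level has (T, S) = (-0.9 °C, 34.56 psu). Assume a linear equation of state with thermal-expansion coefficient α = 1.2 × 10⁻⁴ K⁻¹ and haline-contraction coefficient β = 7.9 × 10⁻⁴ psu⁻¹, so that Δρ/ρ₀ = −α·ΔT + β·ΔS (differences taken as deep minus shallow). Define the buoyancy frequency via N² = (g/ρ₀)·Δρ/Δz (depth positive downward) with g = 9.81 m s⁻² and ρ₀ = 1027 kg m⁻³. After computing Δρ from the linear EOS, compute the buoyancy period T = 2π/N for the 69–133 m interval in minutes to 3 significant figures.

ΔT = -1.8 K, ΔS = -0.03 psu (deep − shallow).
Δρ/ρ₀ = −αΔT + βΔS = 2.16 × 10⁻⁴ − 2.37 × 10⁻⁵ = 1.923 × 10⁻⁴, so Δρ ≈ 0.1975 kg m⁻³.
N² = (g/ρ₀)·Δρ/Δz = g·(Δρ/ρ₀)/Δz = 9.81 × 1.923 × 10⁻⁴ / 64 = 2.9476 × 10⁻⁵ s⁻².
N = √(2.9476 × 10⁻⁵) = 5.4292 × 10⁻³ rad s⁻¹ → T = 2π/N = 1.1573 × 10³ s = 19.288 min ≈ 19.3 min.

19.3 min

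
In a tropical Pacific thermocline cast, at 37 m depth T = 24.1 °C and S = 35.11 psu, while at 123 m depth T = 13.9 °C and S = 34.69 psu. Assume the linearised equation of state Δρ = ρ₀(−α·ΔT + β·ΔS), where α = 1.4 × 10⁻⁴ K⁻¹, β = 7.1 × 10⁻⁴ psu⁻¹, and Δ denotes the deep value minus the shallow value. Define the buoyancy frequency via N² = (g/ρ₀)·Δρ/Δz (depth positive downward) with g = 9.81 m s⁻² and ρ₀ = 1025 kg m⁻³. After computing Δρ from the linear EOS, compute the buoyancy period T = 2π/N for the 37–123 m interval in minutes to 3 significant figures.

ΔT = -10.2 K, ΔS = -0.42 psu (deep − shallow).
Δρ/ρ₀ = −αΔT + βΔS = 1.428 × 10⁻³ − 2.982 × 10⁻⁴ = 1.1298 × 10⁻³, so Δρ ≈ 1.158 kg m⁻³.
N² = (g/ρ₀)·Δρ/Δz = g·(Δρ/ρ₀)/Δz = 9.81 × 1.1298 × 10⁻³ / 86 = 1.2888 × 10⁻⁴ s⁻².
N = √(1.2888 × 10⁻⁴) = 0.011353 rad s⁻¹ → T = 2π/N = 553.44 s = 9.2240 min ≈ 9.22 min.

9.22 min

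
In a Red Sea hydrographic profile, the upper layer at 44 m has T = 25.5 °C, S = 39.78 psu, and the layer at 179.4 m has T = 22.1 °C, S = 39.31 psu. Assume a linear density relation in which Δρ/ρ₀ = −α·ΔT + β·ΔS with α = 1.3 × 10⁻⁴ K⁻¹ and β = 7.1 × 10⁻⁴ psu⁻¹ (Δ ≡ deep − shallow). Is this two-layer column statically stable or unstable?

stable

ΔT = 22.1 − 25.5 = -3.4 K and ΔS = 39.31 − 39.78 = -0.47 psu (deep − shallow).
−αΔT = 4.42 × 10⁻⁴; βΔS = -3.337 × 10⁻⁴; sum Δρ/ρ₀ = 1.083 × 10⁻⁴.
Δρ/ρ₀ > 0, so Δρ > 0: deeper water is denser → statically stable.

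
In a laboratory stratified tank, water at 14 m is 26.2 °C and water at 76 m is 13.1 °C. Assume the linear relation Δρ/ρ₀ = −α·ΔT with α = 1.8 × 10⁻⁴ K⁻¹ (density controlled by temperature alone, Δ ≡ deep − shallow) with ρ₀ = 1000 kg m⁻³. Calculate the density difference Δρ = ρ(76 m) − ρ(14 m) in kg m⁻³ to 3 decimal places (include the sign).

+2.358 kg m⁻³

ΔT = -13.1 K, Δρ/ρ₀ = −αΔT = 2.358 × 10⁻³.
Δρ = 1000 × (2.358 × 10⁻³) = +2.358 kg m⁻³.
Positive Δρ: denser below, stable.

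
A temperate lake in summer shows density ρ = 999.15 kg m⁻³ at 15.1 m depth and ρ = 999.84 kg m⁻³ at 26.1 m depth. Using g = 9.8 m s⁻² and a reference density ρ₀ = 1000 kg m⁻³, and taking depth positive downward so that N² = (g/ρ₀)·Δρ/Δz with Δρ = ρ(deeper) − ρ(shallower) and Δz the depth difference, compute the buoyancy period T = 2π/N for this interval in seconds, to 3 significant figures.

253 s

Δρ = 999.84 − 999.15 = 0.69 kg m⁻³ over Δz = 26.1 − 15.1 = 11 m.
N² = (9.8/1000) × (0.69/11) = 6.1473 × 10⁻⁴ s⁻².
N = √(6.1473 × 10⁻⁴) = 0.024794 rad s⁻¹, so T = 2π/N = 253.42 s ≈ 253 s.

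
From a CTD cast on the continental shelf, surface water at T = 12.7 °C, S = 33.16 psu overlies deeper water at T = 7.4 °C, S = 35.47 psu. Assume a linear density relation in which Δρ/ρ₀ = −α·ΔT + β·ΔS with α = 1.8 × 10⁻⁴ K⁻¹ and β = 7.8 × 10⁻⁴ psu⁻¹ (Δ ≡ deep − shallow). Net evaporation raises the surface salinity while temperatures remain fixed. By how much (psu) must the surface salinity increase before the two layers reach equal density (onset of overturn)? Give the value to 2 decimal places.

3.53 psu

Neutral buoyancy requires −α(T_deep − T_surf) + β(S_deep − S_surf′) = 0.
S_surf′ = S_deep − (α/β)·ΔT = 35.47 − (1.8 × 10⁻⁴/7.8 × 10⁻⁴)·(-5.3) = 36.6931 psu.
Increase required: 36.6931 − 33.16 = 3.5331 psu.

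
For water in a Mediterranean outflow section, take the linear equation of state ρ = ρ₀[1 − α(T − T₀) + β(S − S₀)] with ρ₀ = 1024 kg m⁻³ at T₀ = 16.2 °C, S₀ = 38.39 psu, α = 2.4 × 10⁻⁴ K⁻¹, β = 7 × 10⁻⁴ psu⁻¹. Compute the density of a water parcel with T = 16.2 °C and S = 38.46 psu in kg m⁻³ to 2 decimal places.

T − T₀ = +0.0 K, S − S₀ = +0.07 psu.
Bracket = 1 − α·(+0.0) + β·(+0.07) = 1 + (4.90 × 10⁻⁵) = 1.0000490.
ρ = 1024 × 1.0000490 = 1024.05 kg m⁻³.

1024.05 kg m⁻³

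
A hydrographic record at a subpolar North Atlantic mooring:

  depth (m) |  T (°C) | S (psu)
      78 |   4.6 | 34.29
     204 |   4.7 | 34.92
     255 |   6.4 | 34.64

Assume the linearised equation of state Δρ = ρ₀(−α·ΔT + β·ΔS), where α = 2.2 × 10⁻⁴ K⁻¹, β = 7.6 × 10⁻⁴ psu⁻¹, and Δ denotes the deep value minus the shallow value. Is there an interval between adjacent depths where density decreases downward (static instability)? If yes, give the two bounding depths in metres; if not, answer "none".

204–255 m

Evaluate Δρ/ρ₀ = −αΔT + βΔS across each adjacent pair:
  78–204 m: −αΔT+βΔS = −(2.2 × 10⁻⁴)(+0.1)+(7.6 × 10⁻⁴)(+0.63) = 4.6 × 10⁻⁴ → stable
  204–255 m: −αΔT+βΔS = −(2.2 × 10⁻⁴)(+1.7)+(7.6 × 10⁻⁴)(-0.28) = -5.9 × 10⁻⁴ → UNSTABLE
The 204–255 m interval has Δρ < 0: lighter water underlies denser water.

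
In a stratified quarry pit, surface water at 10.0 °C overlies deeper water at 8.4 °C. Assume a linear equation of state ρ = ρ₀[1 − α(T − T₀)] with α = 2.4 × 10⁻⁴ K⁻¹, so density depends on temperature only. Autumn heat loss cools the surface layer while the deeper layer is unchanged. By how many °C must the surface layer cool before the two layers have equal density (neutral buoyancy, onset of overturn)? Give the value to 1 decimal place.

With temperature the only control, equal density requires T_surf′ = T_deep.
T_surf′ = 8.4 °C.
Cooling required: 10.0 − 8.4 = 1.6 °C.

1.6 °C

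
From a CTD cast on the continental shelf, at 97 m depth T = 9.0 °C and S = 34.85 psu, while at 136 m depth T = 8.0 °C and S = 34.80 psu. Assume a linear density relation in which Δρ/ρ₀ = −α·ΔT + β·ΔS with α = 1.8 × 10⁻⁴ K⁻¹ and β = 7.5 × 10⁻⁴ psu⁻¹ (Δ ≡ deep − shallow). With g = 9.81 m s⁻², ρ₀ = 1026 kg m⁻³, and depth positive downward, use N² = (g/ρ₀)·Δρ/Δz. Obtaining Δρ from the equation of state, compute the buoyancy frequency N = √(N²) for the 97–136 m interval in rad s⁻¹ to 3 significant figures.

ΔT = -1.0 K, ΔS = -0.05 psu (deep − shallow).
Δρ/ρ₀ = −αΔT + βΔS = 1.80 × 10⁻⁴ − 3.75 × 10⁻⁵ = 1.425 × 10⁻⁴, so Δρ ≈ 0.1462 kg m⁻³.
N² = (g/ρ₀)·Δρ/Δz = g·(Δρ/ρ₀)/Δz = 9.81 × 1.425 × 10⁻⁴ / 39 = 3.5844 × 10⁻⁵ s⁻².
N = √(3.5844 × 10⁻⁵) = 5.9870 × 10⁻³ rad s⁻¹ ≈ 5.99 × 10⁻³ rad s⁻¹.

5.99 × 10⁻³ rad s⁻¹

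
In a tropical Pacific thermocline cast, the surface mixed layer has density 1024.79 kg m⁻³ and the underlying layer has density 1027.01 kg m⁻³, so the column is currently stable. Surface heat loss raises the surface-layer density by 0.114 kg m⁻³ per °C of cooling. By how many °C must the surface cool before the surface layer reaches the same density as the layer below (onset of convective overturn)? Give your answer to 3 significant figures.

Density deficit of the surface layer: 1027.01 − 1024.79 = 2.22 kg m⁻³.
Required change = 2.22 / 0.114 = 19.5 °C.

19.5 °C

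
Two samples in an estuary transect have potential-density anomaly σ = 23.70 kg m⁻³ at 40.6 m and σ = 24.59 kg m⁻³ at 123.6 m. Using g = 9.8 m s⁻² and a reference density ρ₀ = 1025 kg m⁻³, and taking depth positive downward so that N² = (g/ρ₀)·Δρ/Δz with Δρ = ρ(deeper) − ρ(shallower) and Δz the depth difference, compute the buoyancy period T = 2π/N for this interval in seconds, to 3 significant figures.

Δρ = 1024.59 − 1023.70 = 0.89 kg m⁻³ over Δz = 123.6 − 40.6 = 83 m.
N² = (9.8/1025) × (0.89/83) = 1.0252 × 10⁻⁴ s⁻².
N = √(1.0252 × 10⁻⁴) = 0.010125 rad s⁻¹, so T = 2π/N = 620.56 s ≈ 621 s.

621 s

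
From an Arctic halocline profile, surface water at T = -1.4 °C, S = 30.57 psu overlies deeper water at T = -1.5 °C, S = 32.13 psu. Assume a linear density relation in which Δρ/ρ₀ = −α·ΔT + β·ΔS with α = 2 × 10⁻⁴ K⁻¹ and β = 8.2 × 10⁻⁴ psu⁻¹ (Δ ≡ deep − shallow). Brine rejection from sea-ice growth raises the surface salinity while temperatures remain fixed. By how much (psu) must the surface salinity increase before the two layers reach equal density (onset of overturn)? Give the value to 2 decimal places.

Neutral buoyancy requires −α(T_deep − T_surf) + β(S_deep − S_surf′) = 0.
S_surf′ = S_deep − (α/β)·ΔT = 32.13 − (2 × 10⁻⁴/8.2 × 10⁻⁴)·(-0.1) = 32.1544 psu.
Increase required: 32.1544 − 30.57 = 1.5844 psu.

1.58 psu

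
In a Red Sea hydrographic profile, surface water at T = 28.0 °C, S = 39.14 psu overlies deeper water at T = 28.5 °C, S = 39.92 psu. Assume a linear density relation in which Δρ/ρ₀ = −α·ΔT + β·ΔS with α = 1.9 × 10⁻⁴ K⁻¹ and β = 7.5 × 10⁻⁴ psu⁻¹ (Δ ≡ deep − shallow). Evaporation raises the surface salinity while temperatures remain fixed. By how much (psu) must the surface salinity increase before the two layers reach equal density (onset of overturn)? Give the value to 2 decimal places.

Neutral buoyancy requires −α(T_deep − T_surf) + β(S_deep − S_surf′) = 0.
S_surf′ = S_deep − (α/β)·ΔT = 39.92 − (1.9 × 10⁻⁴/7.5 × 10⁻⁴)·(+0.5) = 39.7933 psu.
Increase required: 39.7933 − 39.14 = 0.6533 psu.

0.65 psu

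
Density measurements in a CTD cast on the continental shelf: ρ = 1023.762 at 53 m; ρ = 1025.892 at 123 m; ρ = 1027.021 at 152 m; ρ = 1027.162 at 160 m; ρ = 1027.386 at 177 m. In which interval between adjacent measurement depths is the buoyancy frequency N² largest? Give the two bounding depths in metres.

Compute the density gradient over each adjacent pair:
  53–123 m: Δρ/Δz = 2.130/70 = 0.030 kg m⁻⁴
  123–152 m: Δρ/Δz = 1.129/29 = 0.039 kg m⁻⁴
  152–160 m: Δρ/Δz = 0.141/8 = 0.018 kg m⁻⁴
  160–177 m: Δρ/Δz = 0.224/17 = 0.013 kg m⁻⁴
The largest gradient is in the 123–152 m interval — the pycnocline.

123–152 m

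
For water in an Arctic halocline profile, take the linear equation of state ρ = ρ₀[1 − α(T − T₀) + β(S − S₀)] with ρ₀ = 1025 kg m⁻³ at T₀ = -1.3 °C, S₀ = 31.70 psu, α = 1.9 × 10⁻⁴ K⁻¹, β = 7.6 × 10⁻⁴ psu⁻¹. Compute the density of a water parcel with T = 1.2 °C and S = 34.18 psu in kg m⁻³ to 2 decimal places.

1026.45 kg m⁻³

T − T₀ = +2.5 K, S − S₀ = +2.48 psu.
Bracket = 1 − α·(+2.5) + β·(+2.48) = 1 + (1.4098 × 10⁻³) = 1.0014098.
ρ = 1025 × 1.0014098 = 1026.45 kg m⁻³.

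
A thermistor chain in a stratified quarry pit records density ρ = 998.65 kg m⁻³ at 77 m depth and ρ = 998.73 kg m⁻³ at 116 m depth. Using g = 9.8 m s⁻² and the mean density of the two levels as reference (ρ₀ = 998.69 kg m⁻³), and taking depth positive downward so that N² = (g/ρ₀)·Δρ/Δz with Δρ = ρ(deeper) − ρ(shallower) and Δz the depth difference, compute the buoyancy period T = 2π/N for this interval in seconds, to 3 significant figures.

1.40 × 10³ s

Δρ = 998.73 − 998.65 = 0.08 kg m⁻³ over Δz = 116 − 77 = 39 m.
N² = (9.8/998.69) × (0.08/39) = 2.0129 × 10⁻⁵ s⁻².
N = √(2.0129 × 10⁻⁵) = 4.4865 × 10⁻³ rad s⁻¹, so T = 2π/N = 1.4005 × 10³ s ≈ 1.40 × 10³ s.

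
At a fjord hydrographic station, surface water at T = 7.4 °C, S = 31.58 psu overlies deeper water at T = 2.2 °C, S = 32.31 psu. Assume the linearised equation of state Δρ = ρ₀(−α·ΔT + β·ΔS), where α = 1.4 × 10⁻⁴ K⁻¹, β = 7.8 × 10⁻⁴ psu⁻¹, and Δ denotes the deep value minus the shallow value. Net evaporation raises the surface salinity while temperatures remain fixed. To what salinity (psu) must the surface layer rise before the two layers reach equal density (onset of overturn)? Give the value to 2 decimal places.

Neutral buoyancy requires −α(T_deep − T_surf) + β(S_deep − S_surf′) = 0.
S_surf′ = S_deep − (α/β)·ΔT = 32.31 − (1.4 × 10⁻⁴/7.8 × 10⁻⁴)·(-5.2) = 33.2433 psu.
Increase required: 33.2433 − 31.58 = 1.6633 psu.

33.24 psu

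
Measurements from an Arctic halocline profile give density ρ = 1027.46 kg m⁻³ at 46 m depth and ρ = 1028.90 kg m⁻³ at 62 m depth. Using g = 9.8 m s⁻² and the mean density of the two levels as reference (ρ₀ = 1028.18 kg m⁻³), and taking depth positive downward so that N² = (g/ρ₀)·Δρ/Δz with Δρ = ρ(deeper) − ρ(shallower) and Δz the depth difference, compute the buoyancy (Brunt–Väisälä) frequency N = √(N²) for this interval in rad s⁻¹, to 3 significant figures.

Δρ = 1028.90 − 1027.46 = 1.44 kg m⁻³ over Δz = 62 − 46 = 16 m.
N² = (9.8/1028.18) × (1.44/16) = 8.5783 × 10⁻⁴ s⁻².
N = √(8.5783 × 10⁻⁴) = 0.029289 rad s⁻¹ ≈ 0.0293 rad s⁻¹.

0.0293 rad s⁻¹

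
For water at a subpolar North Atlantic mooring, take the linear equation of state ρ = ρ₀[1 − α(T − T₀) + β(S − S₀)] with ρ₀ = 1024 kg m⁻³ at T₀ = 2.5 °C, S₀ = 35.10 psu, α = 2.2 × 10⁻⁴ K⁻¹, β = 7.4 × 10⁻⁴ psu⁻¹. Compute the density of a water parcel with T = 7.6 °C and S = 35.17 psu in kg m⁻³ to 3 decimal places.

T − T₀ = +5.1 K, S − S₀ = +0.07 psu.
Bracket = 1 − α·(+5.1) + β·(+0.07) = 1 + (-1.0702 × 10⁻³) = 0.9989298.
ρ = 1024 × 0.9989298 = 1022.904 kg m⁻³.

1022.904 kg m⁻³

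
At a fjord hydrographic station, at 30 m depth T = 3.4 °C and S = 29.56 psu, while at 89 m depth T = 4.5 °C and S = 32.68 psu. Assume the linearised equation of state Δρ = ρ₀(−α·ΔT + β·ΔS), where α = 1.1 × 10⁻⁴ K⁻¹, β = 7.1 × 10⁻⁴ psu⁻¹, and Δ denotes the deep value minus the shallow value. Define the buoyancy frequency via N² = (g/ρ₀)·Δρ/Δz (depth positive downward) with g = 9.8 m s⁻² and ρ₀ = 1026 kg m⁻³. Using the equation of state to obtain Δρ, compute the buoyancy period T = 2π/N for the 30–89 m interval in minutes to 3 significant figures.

5.61 min

ΔT = +1.1 K, ΔS = +3.12 psu (deep − shallow).
Δρ/ρ₀ = −αΔT + βΔS = -1.21 × 10⁻⁴ + 2.2152 × 10⁻³ = 2.0942 × 10⁻³, so Δρ ≈ 2.149 kg m⁻³.
N² = (g/ρ₀)·Δρ/Δz = g·(Δρ/ρ₀)/Δz = 9.8 × 2.0942 × 10⁻³ / 59 = 3.4785 × 10⁻⁴ s⁻².
N = √(3.4785 × 10⁻⁴) = 0.018651 rad s⁻¹ → T = 2π/N = 336.88 s = 5.6147 min ≈ 5.61 min.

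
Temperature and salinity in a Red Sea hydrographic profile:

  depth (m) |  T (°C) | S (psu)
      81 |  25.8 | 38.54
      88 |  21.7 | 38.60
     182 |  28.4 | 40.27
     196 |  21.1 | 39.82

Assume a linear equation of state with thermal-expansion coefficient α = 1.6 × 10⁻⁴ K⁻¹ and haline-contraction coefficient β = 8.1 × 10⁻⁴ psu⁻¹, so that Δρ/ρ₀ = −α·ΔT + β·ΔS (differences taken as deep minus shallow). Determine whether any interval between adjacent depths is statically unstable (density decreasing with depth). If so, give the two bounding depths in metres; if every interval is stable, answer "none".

none

Evaluate Δρ/ρ₀ = −αΔT + βΔS across each adjacent pair:
  81–88 m: −αΔT+βΔS = −(1.6 × 10⁻⁴)(-4.1)+(8.1 × 10⁻⁴)(+0.06) = 7.0 × 10⁻⁴ → stable
  88–182 m: −αΔT+βΔS = −(1.6 × 10⁻⁴)(+6.7)+(8.1 × 10⁻⁴)(+1.67) = 2.8 × 10⁻⁴ → stable
  182–196 m: −αΔT+βΔS = −(1.6 × 10⁻⁴)(-7.3)+(8.1 × 10⁻⁴)(-0.45) = 8.0 × 10⁻⁴ → stable
Every interval has Δρ > 0: the column is stably stratified throughout.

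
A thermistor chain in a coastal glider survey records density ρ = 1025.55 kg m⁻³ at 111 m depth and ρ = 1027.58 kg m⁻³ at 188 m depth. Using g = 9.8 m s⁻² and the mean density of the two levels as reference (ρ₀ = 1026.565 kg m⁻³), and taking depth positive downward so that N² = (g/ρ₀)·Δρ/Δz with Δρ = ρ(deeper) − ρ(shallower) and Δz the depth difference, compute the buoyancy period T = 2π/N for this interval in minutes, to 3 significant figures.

6.60 min

Δρ = 1027.58 − 1025.55 = 2.03 kg m⁻³ over Δz = 188 − 111 = 77 m.
N² = (9.8/1026.565) × (2.03/77) = 2.5168 × 10⁻⁴ s⁻².
N = √(2.5168 × 10⁻⁴) = 0.015864 rad s⁻¹, so T = 2π/N = 396.07 s = 6.6012 min ≈ 6.60 min.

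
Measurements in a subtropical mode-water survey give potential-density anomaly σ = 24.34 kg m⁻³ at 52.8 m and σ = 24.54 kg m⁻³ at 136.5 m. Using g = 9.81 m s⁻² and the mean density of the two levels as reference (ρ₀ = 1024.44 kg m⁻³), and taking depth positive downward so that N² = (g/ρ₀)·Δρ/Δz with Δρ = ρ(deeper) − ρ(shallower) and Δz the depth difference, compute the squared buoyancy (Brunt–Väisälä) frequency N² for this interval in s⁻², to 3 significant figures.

2.29 × 10⁻⁵ s⁻²

Δρ = 1024.54 − 1024.34 = 0.20 kg m⁻³ over Δz = 136.5 − 52.8 = 83.7 m.
N² = (9.81/1024.44) × (0.20/83.7) = 2.2882 × 10⁻⁵ s⁻² ≈ 2.29 × 10⁻⁵ s⁻².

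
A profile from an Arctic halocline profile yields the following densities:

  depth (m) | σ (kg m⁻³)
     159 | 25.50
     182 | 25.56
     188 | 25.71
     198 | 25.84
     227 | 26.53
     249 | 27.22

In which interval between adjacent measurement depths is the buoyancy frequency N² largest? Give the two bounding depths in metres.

Compute the density gradient over each adjacent pair:
  159–182 m: Δρ/Δz = 0.06/23 = 2.6 × 10⁻³ kg m⁻⁴
  182–188 m: Δρ/Δz = 0.15/6 = 0.025 kg m⁻⁴
  188–198 m: Δρ/Δz = 0.13/10 = 0.013 kg m⁻⁴
  198–227 m: Δρ/Δz = 0.69/29 = 0.024 kg m⁻⁴
  227–249 m: Δρ/Δz = 0.69/22 = 0.031 kg m⁻⁴
The largest gradient is in the 227–249 m interval — the pycnocline.

227–249 m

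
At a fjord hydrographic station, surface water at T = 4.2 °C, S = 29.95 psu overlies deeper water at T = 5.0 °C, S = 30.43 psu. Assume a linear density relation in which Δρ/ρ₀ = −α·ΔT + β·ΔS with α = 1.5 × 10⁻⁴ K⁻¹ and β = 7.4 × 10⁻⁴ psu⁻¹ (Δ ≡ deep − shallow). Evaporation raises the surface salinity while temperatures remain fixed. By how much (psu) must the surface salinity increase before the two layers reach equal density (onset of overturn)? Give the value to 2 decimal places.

Neutral buoyancy requires −α(T_deep − T_surf) + β(S_deep − S_surf′) = 0.
S_surf′ = S_deep − (α/β)·ΔT = 30.43 − (1.5 × 10⁻⁴/7.4 × 10⁻⁴)·(+0.8) = 30.2678 psu.
Increase required: 30.2678 − 29.95 = 0.3178 psu.

0.32 psu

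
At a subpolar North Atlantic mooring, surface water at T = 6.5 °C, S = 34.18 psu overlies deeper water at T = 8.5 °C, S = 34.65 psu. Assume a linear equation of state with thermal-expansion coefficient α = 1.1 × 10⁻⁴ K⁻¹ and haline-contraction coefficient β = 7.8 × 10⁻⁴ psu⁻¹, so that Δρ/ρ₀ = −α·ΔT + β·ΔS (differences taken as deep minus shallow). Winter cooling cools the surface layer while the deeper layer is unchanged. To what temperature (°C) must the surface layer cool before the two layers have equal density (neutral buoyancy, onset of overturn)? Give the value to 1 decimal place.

Neutral buoyancy requires Δρ = 0, i.e. −α(T_deep − T_surf′) + β(S_deep − S_surf) = 0.
T_surf′ = T_deep − (β/α)·ΔS = 8.5 − (7.8 × 10⁻⁴/1.1 × 10⁻⁴)·(+0.47) = 5.167 °C.
Cooling required: 6.5 − (5.167) = 1.333 °C.

5.2 °C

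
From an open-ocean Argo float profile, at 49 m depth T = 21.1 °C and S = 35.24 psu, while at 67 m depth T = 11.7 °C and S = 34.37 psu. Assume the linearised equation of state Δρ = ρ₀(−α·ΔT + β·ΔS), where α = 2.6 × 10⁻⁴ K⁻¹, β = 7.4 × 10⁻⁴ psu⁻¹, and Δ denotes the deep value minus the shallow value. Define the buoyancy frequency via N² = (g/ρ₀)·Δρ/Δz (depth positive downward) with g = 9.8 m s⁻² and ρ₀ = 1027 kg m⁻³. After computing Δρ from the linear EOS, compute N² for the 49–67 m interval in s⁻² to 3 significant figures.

9.80 × 10⁻⁴ s⁻²

ΔT = -9.4 K, ΔS = -0.87 psu (deep − shallow).
Δρ/ρ₀ = −αΔT + βΔS = 2.444 × 10⁻³ − 6.438 × 10⁻⁴ = 1.8002 × 10⁻³, so Δρ ≈ 1.849 kg m⁻³.
N² = (g/ρ₀)·Δρ/Δz = g·(Δρ/ρ₀)/Δz = 9.8 × 1.8002 × 10⁻³ / 18 = 9.8011 × 10⁻⁴ s⁻² ≈ 9.80 × 10⁻⁴ s⁻².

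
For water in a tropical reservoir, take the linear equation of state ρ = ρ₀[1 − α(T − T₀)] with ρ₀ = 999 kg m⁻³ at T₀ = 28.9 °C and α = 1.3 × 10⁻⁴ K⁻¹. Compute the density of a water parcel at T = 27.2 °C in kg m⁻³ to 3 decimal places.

999.221 kg m⁻³

T − T₀ = -1.7 K.
Bracket = 1 − α·(-1.7) = 1 + (2.21 × 10⁻⁴) = 1.0002210.
ρ = 999 × 1.0002210 = 999.221 kg m⁻³.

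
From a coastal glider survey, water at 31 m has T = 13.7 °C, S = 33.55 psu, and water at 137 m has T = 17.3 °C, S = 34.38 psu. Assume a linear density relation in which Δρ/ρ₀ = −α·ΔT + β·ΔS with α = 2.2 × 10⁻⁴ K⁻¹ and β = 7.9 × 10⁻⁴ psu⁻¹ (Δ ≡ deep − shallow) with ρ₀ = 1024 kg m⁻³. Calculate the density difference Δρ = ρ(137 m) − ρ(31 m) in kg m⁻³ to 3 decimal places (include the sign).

ΔT = +3.6 K, ΔS = +0.83 psu (deep − shallow).
Δρ/ρ₀ = −(2.2 × 10⁻⁴)(+3.6) + (7.9 × 10⁻⁴)(+0.83) = -1.363 × 10⁻⁴.
Δρ = 1024 × (-1.363 × 10⁻⁴) = -0.140 kg m⁻³.
Negative Δρ: lighter below, statically unstable.

-0.140 kg m⁻³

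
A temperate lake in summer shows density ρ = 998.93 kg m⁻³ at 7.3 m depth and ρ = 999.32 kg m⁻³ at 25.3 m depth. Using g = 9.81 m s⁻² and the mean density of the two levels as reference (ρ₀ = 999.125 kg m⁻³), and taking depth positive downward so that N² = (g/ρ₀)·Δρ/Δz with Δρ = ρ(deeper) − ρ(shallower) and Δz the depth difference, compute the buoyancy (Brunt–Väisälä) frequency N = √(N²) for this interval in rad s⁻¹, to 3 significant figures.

0.0146 rad s⁻¹

Δρ = 999.32 − 998.93 = 0.39 kg m⁻³ over Δz = 25.3 − 7.3 = 18 m.
N² = (9.81/999.125) × (0.39/18) = 2.1274 × 10⁻⁴ s⁻².
N = √(2.1274 × 10⁻⁴) = 0.014586 rad s⁻¹ ≈ 0.0146 rad s⁻¹.
Since Δρ > 0 the layer is stably stratified.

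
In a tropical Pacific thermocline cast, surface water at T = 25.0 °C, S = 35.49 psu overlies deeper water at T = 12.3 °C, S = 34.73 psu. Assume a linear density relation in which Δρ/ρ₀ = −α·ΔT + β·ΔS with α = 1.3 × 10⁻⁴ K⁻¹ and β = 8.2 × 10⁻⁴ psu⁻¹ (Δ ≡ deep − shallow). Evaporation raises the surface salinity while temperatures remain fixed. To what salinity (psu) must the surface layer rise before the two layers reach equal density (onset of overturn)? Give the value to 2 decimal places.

36.74 psu

Neutral buoyancy requires −α(T_deep − T_surf) + β(S_deep − S_surf′) = 0.
S_surf′ = S_deep − (α/β)·ΔT = 34.73 − (1.3 × 10⁻⁴/8.2 × 10⁻⁴)·(-12.7) = 36.7434 psu.
Increase required: 36.7434 − 35.49 = 1.2534 psu.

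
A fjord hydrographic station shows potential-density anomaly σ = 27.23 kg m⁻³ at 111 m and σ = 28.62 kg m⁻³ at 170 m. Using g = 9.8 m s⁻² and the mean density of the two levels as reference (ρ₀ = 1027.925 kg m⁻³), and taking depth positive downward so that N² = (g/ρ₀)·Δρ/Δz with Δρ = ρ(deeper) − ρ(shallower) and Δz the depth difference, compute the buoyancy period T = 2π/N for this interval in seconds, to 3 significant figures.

Δρ = 1028.62 − 1027.23 = 1.39 kg m⁻³ over Δz = 170 − 111 = 59 m.
N² = (9.8/1027.925) × (1.39/59) = 2.2461 × 10⁻⁴ s⁻².
N = √(2.2461 × 10⁻⁴) = 0.014987 rad s⁻¹, so T = 2π/N = 419.24 s ≈ 419 s.

419 s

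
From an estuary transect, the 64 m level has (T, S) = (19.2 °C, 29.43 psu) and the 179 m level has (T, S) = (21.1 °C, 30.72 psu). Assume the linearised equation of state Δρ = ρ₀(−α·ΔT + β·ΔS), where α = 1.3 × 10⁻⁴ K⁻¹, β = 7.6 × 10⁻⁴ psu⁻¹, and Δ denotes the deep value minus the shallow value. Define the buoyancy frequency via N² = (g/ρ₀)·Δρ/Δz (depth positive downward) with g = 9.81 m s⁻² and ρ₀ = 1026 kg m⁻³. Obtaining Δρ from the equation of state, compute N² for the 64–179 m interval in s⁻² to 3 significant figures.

ΔT = +1.9 K, ΔS = +1.29 psu (deep − shallow).
Δρ/ρ₀ = −αΔT + βΔS = -2.47 × 10⁻⁴ + 9.804 × 10⁻⁴ = 7.334 × 10⁻⁴, so Δρ ≈ 0.7525 kg m⁻³.
N² = (g/ρ₀)·Δρ/Δz = g·(Δρ/ρ₀)/Δz = 9.81 × 7.334 × 10⁻⁴ / 115 = 6.2562 × 10⁻⁵ s⁻² ≈ 6.26 × 10⁻⁵ s⁻².

6.26 × 10⁻⁵ s⁻²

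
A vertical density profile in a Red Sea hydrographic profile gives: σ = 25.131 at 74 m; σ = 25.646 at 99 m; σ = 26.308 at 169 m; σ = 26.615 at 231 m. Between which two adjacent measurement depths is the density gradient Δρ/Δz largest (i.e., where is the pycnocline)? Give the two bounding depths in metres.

Compute the density gradient over each adjacent pair:
  74–99 m: Δρ/Δz = 0.515/25 = 0.021 kg m⁻⁴
  99–169 m: Δρ/Δz = 0.662/70 = 9.5 × 10⁻³ kg m⁻⁴
  169–231 m: Δρ/Δz = 0.307/62 = 5.0 × 10⁻³ kg m⁻⁴
The largest gradient is in the 74–99 m interval — the pycnocline.

74–99 m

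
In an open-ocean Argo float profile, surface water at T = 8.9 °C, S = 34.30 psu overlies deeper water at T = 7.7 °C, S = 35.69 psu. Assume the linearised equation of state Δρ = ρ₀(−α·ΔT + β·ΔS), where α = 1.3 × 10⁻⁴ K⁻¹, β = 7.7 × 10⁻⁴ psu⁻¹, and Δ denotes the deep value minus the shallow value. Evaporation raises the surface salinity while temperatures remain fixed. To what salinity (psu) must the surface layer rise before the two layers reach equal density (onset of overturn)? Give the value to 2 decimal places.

35.89 psu

Neutral buoyancy requires −α(T_deep − T_surf) + β(S_deep − S_surf′) = 0.
S_surf′ = S_deep − (α/β)·ΔT = 35.69 − (1.3 × 10⁻⁴/7.7 × 10⁻⁴)·(-1.2) = 35.8926 psu.
Increase required: 35.8926 − 34.30 = 1.5926 psu.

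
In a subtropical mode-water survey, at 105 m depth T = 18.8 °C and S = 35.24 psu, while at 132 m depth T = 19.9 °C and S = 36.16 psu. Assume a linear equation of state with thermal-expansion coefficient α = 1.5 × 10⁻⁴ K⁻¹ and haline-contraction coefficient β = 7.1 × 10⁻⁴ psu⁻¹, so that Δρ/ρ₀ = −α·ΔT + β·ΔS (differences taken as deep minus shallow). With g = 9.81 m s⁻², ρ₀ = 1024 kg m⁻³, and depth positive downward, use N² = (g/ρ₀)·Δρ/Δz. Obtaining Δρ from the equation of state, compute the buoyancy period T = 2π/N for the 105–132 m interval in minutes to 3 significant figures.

7.86 min

ΔT = +1.1 K, ΔS = +0.92 psu (deep − shallow).
Δρ/ρ₀ = −αΔT + βΔS = -1.65 × 10⁻⁴ + 6.532 × 10⁻⁴ = 4.882 × 10⁻⁴, so Δρ ≈ 0.4999 kg m⁻³.
N² = (g/ρ₀)·Δρ/Δz = g·(Δρ/ρ₀)/Δz = 9.81 × 4.882 × 10⁻⁴ / 27 = 1.7738 × 10⁻⁴ s⁻².
N = √(1.7738 × 10⁻⁴) = 0.013318 rad s⁻¹ → T = 2π/N = 471.78 s = 7.8630 min ≈ 7.86 min.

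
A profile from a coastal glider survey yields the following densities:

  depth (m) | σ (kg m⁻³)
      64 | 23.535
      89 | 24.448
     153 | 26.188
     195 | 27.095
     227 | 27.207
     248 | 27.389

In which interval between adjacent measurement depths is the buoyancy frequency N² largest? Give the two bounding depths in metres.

Compute the density gradient over each adjacent pair:
  64–89 m: Δρ/Δz = 0.913/25 = 0.037 kg m⁻⁴
  89–153 m: Δρ/Δz = 1.740/64 = 0.027 kg m⁻⁴
  153–195 m: Δρ/Δz = 0.907/42 = 0.022 kg m⁻⁴
  195–227 m: Δρ/Δz = 0.112/32 = 3.5 × 10⁻³ kg m⁻⁴
  227–248 m: Δρ/Δz = 0.182/21 = 8.7 × 10⁻³ kg m⁻⁴
The largest gradient is in the 64–89 m interval — the pycnocline.

64–89 m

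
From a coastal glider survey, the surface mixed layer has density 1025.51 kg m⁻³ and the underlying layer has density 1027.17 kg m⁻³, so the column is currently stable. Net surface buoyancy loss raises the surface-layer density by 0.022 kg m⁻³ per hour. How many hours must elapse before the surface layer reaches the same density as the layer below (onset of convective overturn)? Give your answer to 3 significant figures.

Density deficit of the surface layer: 1027.17 − 1025.51 = 1.66 kg m⁻³.
Required change = 1.66 / 0.022 = 75.5 hours.

75.5 hours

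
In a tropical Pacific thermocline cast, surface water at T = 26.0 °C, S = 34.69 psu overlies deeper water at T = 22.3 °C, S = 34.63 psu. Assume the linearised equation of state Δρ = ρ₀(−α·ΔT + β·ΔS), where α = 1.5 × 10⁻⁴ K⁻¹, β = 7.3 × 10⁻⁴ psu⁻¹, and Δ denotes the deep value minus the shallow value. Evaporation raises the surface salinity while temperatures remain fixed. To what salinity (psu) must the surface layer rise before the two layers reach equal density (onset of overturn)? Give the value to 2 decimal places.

Neutral buoyancy requires −α(T_deep − T_surf) + β(S_deep − S_surf′) = 0.
S_surf′ = S_deep − (α/β)·ΔT = 34.63 − (1.5 × 10⁻⁴/7.3 × 10⁻⁴)·(-3.7) = 35.3903 psu.
Increase required: 35.3903 − 34.69 = 0.7003 psu.

35.39 psu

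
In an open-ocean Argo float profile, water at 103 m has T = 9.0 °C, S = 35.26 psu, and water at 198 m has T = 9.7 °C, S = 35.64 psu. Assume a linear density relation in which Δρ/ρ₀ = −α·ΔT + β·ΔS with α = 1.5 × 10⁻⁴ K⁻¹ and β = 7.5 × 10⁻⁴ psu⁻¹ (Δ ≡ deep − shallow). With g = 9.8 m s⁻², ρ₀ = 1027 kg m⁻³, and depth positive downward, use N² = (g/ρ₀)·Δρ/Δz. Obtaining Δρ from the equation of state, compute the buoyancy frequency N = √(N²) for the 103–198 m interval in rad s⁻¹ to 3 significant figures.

ΔT = +0.7 K, ΔS = +0.38 psu (deep − shallow).
Δρ/ρ₀ = −αΔT + βΔS = -1.05 × 10⁻⁴ + 2.85 × 10⁻⁴ = 1.80 × 10⁻⁴, so Δρ ≈ 0.1849 kg m⁻³.
N² = (g/ρ₀)·Δρ/Δz = g·(Δρ/ρ₀)/Δz = 9.8 × 1.80 × 10⁻⁴ / 95 = 1.8568 × 10⁻⁵ s⁻².
N = √(1.8568 × 10⁻⁵) = 4.3091 × 10⁻³ rad s⁻¹ ≈ 4.31 × 10⁻³ rad s⁻¹.

4.31 × 10⁻³ rad s⁻¹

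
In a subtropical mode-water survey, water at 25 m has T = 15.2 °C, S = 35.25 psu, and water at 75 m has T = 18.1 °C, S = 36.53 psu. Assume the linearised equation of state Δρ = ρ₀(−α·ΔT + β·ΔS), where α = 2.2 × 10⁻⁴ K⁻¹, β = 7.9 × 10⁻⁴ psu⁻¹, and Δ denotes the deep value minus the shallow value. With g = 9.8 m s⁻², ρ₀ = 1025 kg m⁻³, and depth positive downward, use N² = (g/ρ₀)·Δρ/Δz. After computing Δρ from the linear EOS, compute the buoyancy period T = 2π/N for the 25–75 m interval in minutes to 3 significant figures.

ΔT = +2.9 K, ΔS = +1.28 psu (deep − shallow).
Δρ/ρ₀ = −αΔT + βΔS = -6.38 × 10⁻⁴ + 1.0112 × 10⁻³ = 3.732 × 10⁻⁴, so Δρ ≈ 0.3825 kg m⁻³.
N² = (g/ρ₀)·Δρ/Δz = g·(Δρ/ρ₀)/Δz = 9.8 × 3.732 × 10⁻⁴ / 50 = 7.3147 × 10⁻⁵ s⁻².
N = √(7.3147 × 10⁻⁵) = 8.5526 × 10⁻³ rad s⁻¹ → T = 2π/N = 734.65 s = 12.244 min ≈ 12.2 min.

12.2 min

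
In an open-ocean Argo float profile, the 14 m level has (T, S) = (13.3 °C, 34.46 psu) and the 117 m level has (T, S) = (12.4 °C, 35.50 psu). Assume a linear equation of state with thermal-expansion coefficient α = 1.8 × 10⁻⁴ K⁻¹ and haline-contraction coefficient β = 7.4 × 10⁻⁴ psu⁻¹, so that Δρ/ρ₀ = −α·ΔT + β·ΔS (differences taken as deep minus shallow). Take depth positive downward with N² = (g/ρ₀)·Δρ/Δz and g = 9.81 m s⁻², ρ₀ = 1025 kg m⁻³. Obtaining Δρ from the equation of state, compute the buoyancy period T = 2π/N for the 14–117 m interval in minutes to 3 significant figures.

11.1 min

ΔT = -0.9 K, ΔS = +1.04 psu (deep − shallow).
Δρ/ρ₀ = −αΔT + βΔS = 1.62 × 10⁻⁴ + 7.696 × 10⁻⁴ = 9.316 × 10⁻⁴, so Δρ ≈ 0.9549 kg m⁻³.
N² = (g/ρ₀)·Δρ/Δz = g·(Δρ/ρ₀)/Δz = 9.81 × 9.316 × 10⁻⁴ / 103 = 8.8728 × 10⁻⁵ s⁻².
N = √(8.8728 × 10⁻⁵) = 9.4196 × 10⁻³ rad s⁻¹ → T = 2π/N = 667.03 s = 11.117 min ≈ 11.1 min.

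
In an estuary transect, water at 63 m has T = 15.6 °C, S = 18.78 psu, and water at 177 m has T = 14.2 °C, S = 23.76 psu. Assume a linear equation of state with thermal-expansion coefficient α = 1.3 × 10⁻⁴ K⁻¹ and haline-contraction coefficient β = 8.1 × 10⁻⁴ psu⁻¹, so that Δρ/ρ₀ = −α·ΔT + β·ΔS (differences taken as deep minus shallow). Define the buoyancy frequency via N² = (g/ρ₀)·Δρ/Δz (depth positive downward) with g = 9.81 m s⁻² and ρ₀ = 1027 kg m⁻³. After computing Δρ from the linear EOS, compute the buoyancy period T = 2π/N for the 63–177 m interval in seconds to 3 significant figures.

ΔT = -1.4 K, ΔS = +4.98 psu (deep − shallow).
Δρ/ρ₀ = −αΔT + βΔS = 1.82 × 10⁻⁴ + 4.0338 × 10⁻³ = 4.2158 × 10⁻³, so Δρ ≈ 4.330 kg m⁻³.
N² = (g/ρ₀)·Δρ/Δz = g·(Δρ/ρ₀)/Δz = 9.81 × 4.2158 × 10⁻³ / 114 = 3.6278 × 10⁻⁴ s⁻².
N = √(3.6278 × 10⁻⁴) = 0.019047 rad s⁻¹ → T = 2π/N = 329.88 s ≈ 330 s.

330 s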